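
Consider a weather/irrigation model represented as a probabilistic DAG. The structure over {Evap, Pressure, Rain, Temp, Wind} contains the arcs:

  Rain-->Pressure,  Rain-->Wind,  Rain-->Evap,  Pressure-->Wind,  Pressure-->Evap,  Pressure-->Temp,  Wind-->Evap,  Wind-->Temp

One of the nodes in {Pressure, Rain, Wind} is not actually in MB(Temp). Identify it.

Rain

A node's Markov blanket = Pa ∪ Ch ∪ (parents of Ch other than the node itself).
Temp's parents: Pressure, Wind.
Temp's children: none.
With no children, Temp has no spouses; the co-parent set is empty.
MB(Temp) = {Pressure, Wind}.
Rain is neither a parent, child, nor co-parent of Temp, so it does not belong.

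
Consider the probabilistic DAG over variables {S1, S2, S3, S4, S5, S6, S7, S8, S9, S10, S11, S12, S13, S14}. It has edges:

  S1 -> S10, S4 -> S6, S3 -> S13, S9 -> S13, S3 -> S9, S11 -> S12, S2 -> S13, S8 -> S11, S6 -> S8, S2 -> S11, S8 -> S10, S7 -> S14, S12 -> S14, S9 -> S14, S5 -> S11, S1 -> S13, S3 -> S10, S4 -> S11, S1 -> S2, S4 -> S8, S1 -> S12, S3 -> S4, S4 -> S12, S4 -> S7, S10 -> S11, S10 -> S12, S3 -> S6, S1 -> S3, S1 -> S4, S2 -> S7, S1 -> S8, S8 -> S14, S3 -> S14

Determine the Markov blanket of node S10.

{S1, S2, S3, S4, S5, S8, S11, S12}

S10's parents: S1, S3, S8.
Ch(S10) = {S11, S12}.
Parents of each child, excluding S10:
  S11's other parents are S2, S4, S5, S8.
  S12's other parents are S1, S4, S11.
So the Markov blanket of S10 is {S1, S2, S3, S4, S5, S8, S11, S12}.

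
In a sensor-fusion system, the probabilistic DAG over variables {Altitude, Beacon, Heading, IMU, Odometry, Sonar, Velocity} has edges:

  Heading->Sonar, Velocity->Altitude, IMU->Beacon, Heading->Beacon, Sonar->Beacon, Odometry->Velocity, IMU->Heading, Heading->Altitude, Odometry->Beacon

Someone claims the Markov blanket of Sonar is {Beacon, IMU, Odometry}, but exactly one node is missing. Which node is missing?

Heading

Pa(Sonar) = {Heading}.
Sonar's children: Beacon.
Other parents of Sonar's children:
  Beacon's other parents are Heading, IMU, Odometry.
MB(Sonar) = {Beacon, Heading, IMU, Odometry}.
Comparing with the claimed set, Heading is missing.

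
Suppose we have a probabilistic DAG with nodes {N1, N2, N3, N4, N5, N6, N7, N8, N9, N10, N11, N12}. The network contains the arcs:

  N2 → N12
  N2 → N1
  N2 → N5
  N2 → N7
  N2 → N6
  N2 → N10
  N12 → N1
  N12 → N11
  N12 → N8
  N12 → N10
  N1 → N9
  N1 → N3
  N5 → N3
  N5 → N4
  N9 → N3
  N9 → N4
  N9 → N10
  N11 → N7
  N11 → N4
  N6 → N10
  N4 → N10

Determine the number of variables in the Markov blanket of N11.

N11's children: N4, N7.
N11 has parent N12.
For each child, the remaining parents (spouses of N11):
  parents(N7) \ {N11} = {N2}.
  parents(N4) \ {N11} = {N5, N9}.
MB(N11) = {N2, N4, N5, N7, N9, N12}, which has 6 nodes.

6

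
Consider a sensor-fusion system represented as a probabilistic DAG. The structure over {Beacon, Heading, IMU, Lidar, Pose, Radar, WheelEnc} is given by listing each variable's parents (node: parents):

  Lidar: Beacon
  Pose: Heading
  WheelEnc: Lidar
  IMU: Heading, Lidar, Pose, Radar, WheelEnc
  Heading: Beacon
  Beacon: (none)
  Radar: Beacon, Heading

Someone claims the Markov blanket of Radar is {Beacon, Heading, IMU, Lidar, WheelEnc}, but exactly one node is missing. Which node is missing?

Radar has child IMU.
Radar's parents: Beacon, Heading.
Co-parents of Radar (other parents of its children):
  parents(IMU) \ {Radar} = {Heading, Lidar, Pose, WheelEnc}.
MB(Radar) = {Beacon, Heading, IMU, Lidar, Pose, WheelEnc}.
Comparing with the claimed set, Pose is missing.

Pose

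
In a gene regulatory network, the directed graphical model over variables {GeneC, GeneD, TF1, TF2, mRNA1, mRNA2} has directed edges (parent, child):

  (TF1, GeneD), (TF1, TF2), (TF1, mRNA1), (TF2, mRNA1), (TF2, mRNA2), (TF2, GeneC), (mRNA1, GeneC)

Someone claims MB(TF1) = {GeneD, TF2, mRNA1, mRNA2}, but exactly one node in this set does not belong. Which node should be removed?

By definition, MB(TF1) is built from TF1's parents, TF1's children, and the co-parents of TF1.
Parents of TF1: none.
TF1's children: GeneD, TF2, mRNA1.
Other parents of TF1's children:
  GeneD: —
  TF2: —
  mRNA1: TF2
MB(TF1) = {GeneD, TF2, mRNA1}.
mRNA2 is neither a parent, child, nor co-parent of TF1, so it does not belong.

mRNA2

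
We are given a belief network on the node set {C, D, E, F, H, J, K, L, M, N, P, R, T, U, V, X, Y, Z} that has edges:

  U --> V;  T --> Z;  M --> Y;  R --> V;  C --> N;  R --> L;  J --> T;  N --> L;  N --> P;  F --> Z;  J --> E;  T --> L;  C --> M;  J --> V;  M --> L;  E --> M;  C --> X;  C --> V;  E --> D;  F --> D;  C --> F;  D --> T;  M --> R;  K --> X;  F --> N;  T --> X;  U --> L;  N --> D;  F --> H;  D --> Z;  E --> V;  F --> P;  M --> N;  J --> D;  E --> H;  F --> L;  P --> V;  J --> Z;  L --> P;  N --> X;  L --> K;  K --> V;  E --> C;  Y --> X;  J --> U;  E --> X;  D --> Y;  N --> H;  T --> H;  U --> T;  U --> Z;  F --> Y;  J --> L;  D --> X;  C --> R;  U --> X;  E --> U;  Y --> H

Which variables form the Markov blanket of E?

E's parents: J.
E's children: C, D, H, M, U, V, X.
Parents of each child, excluding E:
  C: no additional parents.
  parents(M) \ {E} = {C}.
  parents(U) \ {E} = {J}.
  D's other parents are F, J, N.
  H also has parents F, N, T, Y.
  parents(V) \ {E} = {C, J, K, P, R, U}.
  parents(X) \ {E} = {C, D, K, N, T, U, Y}.
Taking the union gives {C, D, F, H, J, K, M, N, P, R, T, U, V, X, Y}.

{C, D, F, H, J, K, M, N, P, R, T, U, V, X, Y}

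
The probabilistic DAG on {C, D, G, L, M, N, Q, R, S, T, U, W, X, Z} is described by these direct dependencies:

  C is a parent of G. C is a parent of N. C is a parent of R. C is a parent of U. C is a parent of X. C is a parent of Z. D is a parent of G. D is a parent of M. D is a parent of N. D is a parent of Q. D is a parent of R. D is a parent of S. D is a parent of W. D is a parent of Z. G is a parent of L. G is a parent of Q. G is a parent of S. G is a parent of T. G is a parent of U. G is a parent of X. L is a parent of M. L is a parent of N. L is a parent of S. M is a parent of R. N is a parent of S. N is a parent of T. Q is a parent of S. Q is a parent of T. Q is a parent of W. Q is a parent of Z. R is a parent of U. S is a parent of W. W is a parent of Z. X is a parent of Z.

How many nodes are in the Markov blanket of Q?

Q's parents: D, G.
Q's children: S, T, W, Z.
Other parents of Q's children:
  S also has parents D, G, L, N.
  T's other parents are G, N.
  W's other parents are D, S.
  Z's other parents are C, D, W, X.
MB(Q) = {C, D, G, L, N, S, T, W, X, Z}, which has 10 nodes.

10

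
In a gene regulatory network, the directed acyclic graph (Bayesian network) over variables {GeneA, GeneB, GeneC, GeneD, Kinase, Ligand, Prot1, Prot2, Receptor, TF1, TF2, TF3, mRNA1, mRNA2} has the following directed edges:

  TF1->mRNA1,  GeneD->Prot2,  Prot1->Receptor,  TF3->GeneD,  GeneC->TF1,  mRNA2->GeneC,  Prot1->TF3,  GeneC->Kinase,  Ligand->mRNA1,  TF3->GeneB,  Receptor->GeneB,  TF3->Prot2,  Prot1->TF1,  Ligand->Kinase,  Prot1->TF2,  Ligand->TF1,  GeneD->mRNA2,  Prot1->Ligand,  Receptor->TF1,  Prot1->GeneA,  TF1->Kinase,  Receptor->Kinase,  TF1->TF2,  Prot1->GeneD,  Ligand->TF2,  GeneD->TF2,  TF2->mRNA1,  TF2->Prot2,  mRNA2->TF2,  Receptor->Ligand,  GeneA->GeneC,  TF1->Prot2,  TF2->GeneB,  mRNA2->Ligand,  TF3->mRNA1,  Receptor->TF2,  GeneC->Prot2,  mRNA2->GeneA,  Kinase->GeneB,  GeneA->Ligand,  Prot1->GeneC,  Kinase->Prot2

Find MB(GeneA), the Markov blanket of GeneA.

{GeneC, Ligand, Prot1, Receptor, mRNA2}

Pa(GeneA) = {Prot1, mRNA2}.
GeneA has children GeneC, Ligand.
Parents of each child, excluding GeneA:
  Ligand: Prot1, Receptor, mRNA2
  GeneC: Prot1, mRNA2
So the Markov blanket of GeneA is {GeneC, Ligand, Prot1, Receptor, mRNA2}.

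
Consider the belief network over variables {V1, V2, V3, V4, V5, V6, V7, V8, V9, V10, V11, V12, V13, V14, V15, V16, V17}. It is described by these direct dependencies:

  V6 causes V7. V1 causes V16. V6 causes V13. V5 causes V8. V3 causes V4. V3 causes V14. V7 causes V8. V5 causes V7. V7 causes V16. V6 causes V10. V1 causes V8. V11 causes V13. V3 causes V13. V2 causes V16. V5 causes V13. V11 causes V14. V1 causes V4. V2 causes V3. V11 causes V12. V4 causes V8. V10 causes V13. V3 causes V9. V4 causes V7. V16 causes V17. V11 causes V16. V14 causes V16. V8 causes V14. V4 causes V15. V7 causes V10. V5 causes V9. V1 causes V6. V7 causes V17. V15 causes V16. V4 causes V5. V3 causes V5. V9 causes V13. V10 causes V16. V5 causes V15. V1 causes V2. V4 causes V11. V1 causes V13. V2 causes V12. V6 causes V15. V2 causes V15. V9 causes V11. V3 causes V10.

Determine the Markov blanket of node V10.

V10 has parents V3, V6, V7.
V10's children: V13, V16.
Co-parents of V10 (other parents of its children):
  V13's other parents are V1, V3, V5, V6, V9, V11.
  V16's other parents are V1, V2, V7, V11, V14, V15.
So the Markov blanket of V10 is {V1, V2, V3, V5, V6, V7, V9, V11, V13, V14, V15, V16}.

{V1, V2, V3, V5, V6, V7, V9, V11, V13, V14, V15, V16}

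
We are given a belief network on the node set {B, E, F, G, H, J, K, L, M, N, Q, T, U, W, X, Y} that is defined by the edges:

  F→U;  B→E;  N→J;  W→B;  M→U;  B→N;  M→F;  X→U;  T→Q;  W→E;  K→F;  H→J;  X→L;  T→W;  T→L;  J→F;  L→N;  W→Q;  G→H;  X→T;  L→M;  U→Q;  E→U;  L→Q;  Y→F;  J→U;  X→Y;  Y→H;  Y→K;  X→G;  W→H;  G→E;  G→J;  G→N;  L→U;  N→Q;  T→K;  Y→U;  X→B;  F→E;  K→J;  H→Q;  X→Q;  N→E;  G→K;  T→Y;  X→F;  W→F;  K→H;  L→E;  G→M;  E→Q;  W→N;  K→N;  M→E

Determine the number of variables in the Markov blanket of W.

15

The Markov blanket of a node is its parents, its children, and the other parents of its children.
Parents of W: T.
Children of W: B, E, F, H, N, Q.
Other parents of W's children:
  B: X
  H: G, K, Y
  N: B, G, K, L
  F: J, K, M, X, Y
  E: B, F, G, L, M, N
  Q: E, H, L, N, T, U, X
MB(W) = {B, E, F, G, H, J, K, L, M, N, Q, T, U, X, Y}, which has 15 nodes.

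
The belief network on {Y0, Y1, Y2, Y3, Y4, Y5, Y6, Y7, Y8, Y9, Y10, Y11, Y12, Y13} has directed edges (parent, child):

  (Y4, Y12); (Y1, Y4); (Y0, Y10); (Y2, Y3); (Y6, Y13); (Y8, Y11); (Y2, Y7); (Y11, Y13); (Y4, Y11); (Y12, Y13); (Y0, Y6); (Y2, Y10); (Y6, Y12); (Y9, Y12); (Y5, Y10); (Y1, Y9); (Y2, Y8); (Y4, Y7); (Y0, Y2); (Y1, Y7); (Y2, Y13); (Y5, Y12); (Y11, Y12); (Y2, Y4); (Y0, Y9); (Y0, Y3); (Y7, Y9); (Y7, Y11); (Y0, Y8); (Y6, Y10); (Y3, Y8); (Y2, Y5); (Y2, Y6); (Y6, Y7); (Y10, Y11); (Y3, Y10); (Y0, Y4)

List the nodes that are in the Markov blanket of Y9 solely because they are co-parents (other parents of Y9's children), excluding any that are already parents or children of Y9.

{Y4, Y5, Y6, Y11}

Children of Y9: Y12.
  Y12: Y4, Y5, Y6, Y11
Excluding nodes already adjacent to Y9 (Y0, Y1, Y7, Y12), the co-parent-only contribution is {Y4, Y5, Y6, Y11}.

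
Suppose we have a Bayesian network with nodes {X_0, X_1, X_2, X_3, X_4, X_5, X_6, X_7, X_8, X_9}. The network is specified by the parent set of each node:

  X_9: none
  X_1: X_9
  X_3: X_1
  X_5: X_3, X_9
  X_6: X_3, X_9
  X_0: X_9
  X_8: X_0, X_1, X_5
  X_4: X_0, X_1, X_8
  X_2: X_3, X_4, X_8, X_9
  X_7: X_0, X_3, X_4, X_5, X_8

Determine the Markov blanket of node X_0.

X_0 has children X_4, X_7, X_8.
X_0 has parent X_9.
Other parents of X_0's children:
  X_8 also has parents X_1, X_5.
  X_4 also has parents X_1, X_8.
  X_7's other parents are X_3, X_4, X_5, X_8.
Taking the union gives {X_1, X_3, X_4, X_5, X_7, X_8, X_9}.

{X_1, X_3, X_4, X_5, X_7, X_8, X_9}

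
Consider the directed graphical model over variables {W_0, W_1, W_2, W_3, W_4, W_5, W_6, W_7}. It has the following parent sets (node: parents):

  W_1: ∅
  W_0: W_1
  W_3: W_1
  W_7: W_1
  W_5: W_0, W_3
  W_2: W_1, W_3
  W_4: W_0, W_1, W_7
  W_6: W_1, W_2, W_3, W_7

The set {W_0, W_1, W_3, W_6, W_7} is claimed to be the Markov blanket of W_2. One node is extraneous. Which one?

By definition, MB(W_2) is built from W_2's parents, W_2's children, and the co-parents of W_2.
W_2 has parents W_1, W_3.
W_2's children: W_6.
Co-parents of W_2 (other parents of its children):
  W_6: W_1, W_3, W_7
MB(W_2) = {W_1, W_3, W_6, W_7}.
W_0 is neither a parent, child, nor co-parent of W_2, so it does not belong.

W_0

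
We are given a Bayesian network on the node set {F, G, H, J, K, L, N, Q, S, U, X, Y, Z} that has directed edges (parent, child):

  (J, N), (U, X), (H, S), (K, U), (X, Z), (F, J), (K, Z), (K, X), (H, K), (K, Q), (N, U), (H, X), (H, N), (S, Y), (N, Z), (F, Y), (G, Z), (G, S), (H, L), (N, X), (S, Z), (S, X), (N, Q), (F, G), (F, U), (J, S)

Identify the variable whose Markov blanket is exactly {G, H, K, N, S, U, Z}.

X

The target node must have every member of {G, H, K, N, S, U, Z} as a parent, child, or co-parent, and no others.
Parents of X: H, K, N, S, U; children: Z; co-parents: G, K, N, S.
These exactly cover the given set, so the node is X.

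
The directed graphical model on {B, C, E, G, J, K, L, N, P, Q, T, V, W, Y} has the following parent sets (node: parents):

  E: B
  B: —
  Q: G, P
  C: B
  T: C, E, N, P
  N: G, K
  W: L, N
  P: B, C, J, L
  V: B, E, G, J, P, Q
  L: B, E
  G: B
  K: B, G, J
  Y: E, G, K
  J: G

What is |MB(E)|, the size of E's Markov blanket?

12

E has parent B.
Ch(E) = {L, T, V, Y}.
Other parents of E's children:
  L's other parent is B.
  parents(T) \ {E} = {C, N, P}.
  V also has parents B, G, J, P, Q.
  Y also has parents G, K.
MB(E) = {B, C, G, J, K, L, N, P, Q, T, V, Y}, which has 12 nodes.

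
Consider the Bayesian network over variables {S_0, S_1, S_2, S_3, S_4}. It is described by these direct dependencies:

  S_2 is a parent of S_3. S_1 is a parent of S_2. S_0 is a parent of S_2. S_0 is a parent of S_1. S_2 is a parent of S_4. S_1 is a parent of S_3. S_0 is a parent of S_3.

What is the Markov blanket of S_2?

{S_0, S_1, S_3, S_4}

Children of S_2: S_3, S_4.
Parents of S_2: S_0, S_1.
Parents of each child, excluding S_2:
  S_3 also has parents S_0, S_1.
  S_4: no additional parents.
Union: {S_0, S_1} ∪ {S_3, S_4} ∪ {S_0, S_1} = {S_0, S_1, S_3, S_4}.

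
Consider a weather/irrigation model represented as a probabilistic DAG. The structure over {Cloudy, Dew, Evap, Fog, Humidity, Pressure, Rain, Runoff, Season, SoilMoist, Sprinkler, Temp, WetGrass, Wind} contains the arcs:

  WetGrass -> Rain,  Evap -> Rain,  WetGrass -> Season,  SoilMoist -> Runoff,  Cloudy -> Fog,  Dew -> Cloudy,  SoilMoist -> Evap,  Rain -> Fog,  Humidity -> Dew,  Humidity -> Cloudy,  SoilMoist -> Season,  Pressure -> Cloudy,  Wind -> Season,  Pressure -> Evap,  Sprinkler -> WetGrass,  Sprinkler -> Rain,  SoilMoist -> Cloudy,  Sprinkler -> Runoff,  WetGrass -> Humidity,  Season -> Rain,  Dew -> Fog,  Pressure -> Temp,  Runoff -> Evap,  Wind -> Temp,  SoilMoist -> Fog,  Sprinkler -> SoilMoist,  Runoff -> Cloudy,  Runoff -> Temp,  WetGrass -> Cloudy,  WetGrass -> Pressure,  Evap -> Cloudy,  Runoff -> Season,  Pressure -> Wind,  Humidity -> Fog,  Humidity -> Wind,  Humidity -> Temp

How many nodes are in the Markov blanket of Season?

7

By definition, MB(Season) is built from Season's parents, Season's children, and the co-parents of Season.
Season's children: Rain.
Season has parents Runoff, SoilMoist, WetGrass, Wind.
Co-parents of Season (other parents of its children):
  Rain: Evap, Sprinkler, WetGrass
MB(Season) = {Evap, Rain, Runoff, SoilMoist, Sprinkler, WetGrass, Wind}, which has 7 nodes.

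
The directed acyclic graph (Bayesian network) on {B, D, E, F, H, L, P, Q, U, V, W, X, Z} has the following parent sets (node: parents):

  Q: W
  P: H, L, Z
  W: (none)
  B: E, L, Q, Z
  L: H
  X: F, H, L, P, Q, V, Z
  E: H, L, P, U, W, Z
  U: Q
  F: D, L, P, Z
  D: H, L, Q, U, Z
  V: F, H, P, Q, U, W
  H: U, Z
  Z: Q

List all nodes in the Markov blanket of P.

By definition, MB(P) is built from P's parents, P's children, and the co-parents of P.
P has parents H, L, Z.
P's children: E, F, V, X.
Parents of each child, excluding P:
  E also has parents H, L, U, W, Z.
  F also has parents D, L, Z.
  V also has parents F, H, Q, U, W.
  parents(X) \ {P} = {F, H, L, Q, V, Z}.
So the Markov blanket of P is {D, E, F, H, L, Q, U, V, W, X, Z}.

{D, E, F, H, L, Q, U, V, W, X, Z}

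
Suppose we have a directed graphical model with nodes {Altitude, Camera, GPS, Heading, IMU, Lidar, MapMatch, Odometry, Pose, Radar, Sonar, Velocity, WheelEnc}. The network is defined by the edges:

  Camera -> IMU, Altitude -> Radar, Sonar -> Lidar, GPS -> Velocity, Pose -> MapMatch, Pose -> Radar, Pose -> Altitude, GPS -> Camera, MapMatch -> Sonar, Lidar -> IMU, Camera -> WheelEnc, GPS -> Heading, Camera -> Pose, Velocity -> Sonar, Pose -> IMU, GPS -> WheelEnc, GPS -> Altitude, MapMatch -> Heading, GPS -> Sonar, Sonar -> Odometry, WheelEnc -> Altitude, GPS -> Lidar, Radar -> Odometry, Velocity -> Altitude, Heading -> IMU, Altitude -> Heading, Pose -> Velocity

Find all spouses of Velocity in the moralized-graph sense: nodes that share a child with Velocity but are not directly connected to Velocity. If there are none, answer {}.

{MapMatch, WheelEnc}

Children of Velocity: Altitude, Sonar.
  Altitude also has parents GPS, Pose, WheelEnc.
  Sonar's other parents are GPS, MapMatch.
Excluding nodes already adjacent to Velocity (Altitude, GPS, Pose, Sonar), the co-parent-only contribution is {MapMatch, WheelEnc}.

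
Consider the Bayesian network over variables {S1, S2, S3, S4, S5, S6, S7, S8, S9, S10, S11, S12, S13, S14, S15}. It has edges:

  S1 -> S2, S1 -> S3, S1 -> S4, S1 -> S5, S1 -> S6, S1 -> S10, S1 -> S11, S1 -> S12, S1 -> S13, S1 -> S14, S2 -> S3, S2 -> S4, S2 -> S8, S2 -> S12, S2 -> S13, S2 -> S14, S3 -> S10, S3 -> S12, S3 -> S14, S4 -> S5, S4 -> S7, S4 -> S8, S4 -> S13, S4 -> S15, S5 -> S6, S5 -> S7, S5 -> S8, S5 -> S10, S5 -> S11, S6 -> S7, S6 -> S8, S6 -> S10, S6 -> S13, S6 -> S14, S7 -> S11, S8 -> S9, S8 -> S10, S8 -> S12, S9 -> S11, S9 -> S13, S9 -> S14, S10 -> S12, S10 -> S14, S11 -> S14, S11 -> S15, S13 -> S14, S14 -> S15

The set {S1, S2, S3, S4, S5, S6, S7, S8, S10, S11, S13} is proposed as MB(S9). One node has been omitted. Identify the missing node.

S14

The Markov blanket of a node is its parents, its children, and the other parents of its children.
Parents of S9: S8.
Children of S9: S11, S13, S14.
Co-parents of S9 (other parents of its children):
  S11: S1, S5, S7
  S13: S1, S2, S4, S6
  S14: S1, S2, S3, S6, S10, S11, S13
MB(S9) = {S1, S2, S3, S4, S5, S6, S7, S8, S10, S11, S13, S14}.
Comparing with the claimed set, S14 is missing.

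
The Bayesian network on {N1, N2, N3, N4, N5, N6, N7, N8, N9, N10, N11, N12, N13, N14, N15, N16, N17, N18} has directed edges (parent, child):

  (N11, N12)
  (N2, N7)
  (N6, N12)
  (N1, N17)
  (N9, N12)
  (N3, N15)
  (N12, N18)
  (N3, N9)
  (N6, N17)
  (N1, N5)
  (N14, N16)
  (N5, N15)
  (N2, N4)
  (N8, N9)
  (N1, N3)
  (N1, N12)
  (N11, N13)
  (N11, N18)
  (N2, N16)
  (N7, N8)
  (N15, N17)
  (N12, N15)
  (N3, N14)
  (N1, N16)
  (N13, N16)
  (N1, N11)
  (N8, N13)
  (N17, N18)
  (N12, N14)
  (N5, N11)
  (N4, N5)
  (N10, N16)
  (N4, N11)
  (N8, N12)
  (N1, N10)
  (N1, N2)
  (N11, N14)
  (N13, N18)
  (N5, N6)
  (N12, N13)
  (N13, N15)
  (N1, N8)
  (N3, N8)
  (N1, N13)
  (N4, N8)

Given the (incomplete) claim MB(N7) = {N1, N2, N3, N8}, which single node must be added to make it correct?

N4

Recall MB(v) = parents ∪ children ∪ spouses, where spouses are the other parents of v's children.
N7's children: N8.
N7's parents: N2.
Other parents of N7's children:
  parents(N8) \ {N7} = {N1, N3, N4}.
MB(N7) = {N1, N2, N3, N4, N8}.
Comparing with the claimed set, N4 is missing.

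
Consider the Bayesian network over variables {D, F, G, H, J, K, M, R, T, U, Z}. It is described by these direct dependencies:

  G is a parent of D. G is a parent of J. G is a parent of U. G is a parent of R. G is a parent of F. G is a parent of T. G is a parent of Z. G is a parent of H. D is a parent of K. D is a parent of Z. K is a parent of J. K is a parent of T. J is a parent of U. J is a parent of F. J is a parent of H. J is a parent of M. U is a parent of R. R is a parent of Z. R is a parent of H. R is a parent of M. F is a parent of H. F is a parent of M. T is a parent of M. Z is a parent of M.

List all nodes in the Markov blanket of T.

{F, G, J, K, M, R, Z}

Recall MB(v) = parents ∪ children ∪ spouses, where spouses are the other parents of v's children.
T has parents G, K.
Children of T: M.
Other parents of T's children:
  parents(M) \ {T} = {F, J, R, Z}.
Union: {G, K} ∪ {M} ∪ {F, J, R, Z} = {F, G, J, K, M, R, Z}.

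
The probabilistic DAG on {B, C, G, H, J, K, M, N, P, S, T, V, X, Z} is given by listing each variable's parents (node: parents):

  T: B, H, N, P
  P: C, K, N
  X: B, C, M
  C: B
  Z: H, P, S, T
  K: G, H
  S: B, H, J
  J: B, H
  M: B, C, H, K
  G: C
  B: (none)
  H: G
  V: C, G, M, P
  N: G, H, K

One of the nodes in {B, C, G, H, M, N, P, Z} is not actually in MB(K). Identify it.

Z

Pa(K) = {G, H}.
K's children: M, N, P.
Other parents of K's children:
  M: B, C, H
  N: G, H
  P: C, N
MB(K) = {B, C, G, H, M, N, P}.
Z is neither a parent, child, nor co-parent of K, so it does not belong.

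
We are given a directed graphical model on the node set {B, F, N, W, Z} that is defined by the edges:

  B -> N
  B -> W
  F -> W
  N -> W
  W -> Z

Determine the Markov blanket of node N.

N has parent B.
N has child W.
Other parents of N's children:
  W: B, F
Union: {B} ∪ {W} ∪ {B, F} = {B, F, W}.

{B, F, W}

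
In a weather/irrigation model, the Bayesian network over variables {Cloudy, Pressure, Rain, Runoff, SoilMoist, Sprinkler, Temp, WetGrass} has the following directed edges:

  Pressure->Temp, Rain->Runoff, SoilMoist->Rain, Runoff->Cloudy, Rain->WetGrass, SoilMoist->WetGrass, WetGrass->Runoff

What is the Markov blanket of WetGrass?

{Rain, Runoff, SoilMoist}

The Markov blanket of a node is its parents, its children, and the other parents of its children.
Pa(WetGrass) = {Rain, SoilMoist}.
Children of WetGrass: Runoff.
Parents of each child, excluding WetGrass:
  parents(Runoff) \ {WetGrass} = {Rain}.
Taking the union gives {Rain, Runoff, SoilMoist}.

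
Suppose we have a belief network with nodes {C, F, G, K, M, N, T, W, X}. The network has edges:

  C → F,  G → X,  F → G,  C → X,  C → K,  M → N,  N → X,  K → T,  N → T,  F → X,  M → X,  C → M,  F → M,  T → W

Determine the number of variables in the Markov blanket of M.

Recall MB(v) = parents ∪ children ∪ spouses, where spouses are the other parents of v's children.
M has children N, X.
Parents of M: C, F.
Co-parents of M (other parents of its children):
  N has no other parent.
  X also has parents C, F, G, N.
MB(M) = {C, F, G, N, X}, which has 5 nodes.

5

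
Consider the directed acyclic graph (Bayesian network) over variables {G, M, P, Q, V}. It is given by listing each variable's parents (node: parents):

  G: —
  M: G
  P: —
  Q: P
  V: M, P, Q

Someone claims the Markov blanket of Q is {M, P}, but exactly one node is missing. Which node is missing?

V

A node's Markov blanket = Pa ∪ Ch ∪ (parents of Ch other than the node itself).
Children of Q: V.
Parents of Q: P.
For each child, the remaining parents (spouses of Q):
  V's other parents are M, P.
MB(Q) = {M, P, V}.
Comparing with the claimed set, V is missing.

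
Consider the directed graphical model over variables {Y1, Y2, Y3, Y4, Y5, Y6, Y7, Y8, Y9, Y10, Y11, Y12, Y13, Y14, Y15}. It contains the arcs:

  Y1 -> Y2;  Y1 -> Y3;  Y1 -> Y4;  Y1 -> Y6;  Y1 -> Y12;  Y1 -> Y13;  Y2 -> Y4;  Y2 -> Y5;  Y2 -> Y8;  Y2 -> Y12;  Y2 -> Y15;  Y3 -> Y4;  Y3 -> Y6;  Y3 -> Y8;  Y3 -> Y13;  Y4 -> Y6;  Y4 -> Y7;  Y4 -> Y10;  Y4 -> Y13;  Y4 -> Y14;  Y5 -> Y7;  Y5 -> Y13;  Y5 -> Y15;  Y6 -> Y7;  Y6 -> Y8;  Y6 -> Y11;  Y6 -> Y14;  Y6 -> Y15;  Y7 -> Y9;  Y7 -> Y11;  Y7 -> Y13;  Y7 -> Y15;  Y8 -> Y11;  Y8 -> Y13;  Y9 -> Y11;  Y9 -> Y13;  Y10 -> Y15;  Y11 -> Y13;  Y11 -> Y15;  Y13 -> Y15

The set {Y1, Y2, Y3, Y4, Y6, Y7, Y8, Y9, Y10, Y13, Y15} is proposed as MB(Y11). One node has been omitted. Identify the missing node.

Pa(Y11) = {Y6, Y7, Y8, Y9}.
Y11's children: Y13, Y15.
Other parents of Y11's children:
  Y13: Y1, Y3, Y4, Y5, Y7, Y8, Y9
  Y15: Y2, Y5, Y6, Y7, Y10, Y13
MB(Y11) = {Y1, Y2, Y3, Y4, Y5, Y6, Y7, Y8, Y9, Y10, Y13, Y15}.
Comparing with the claimed set, Y5 is missing.

Y5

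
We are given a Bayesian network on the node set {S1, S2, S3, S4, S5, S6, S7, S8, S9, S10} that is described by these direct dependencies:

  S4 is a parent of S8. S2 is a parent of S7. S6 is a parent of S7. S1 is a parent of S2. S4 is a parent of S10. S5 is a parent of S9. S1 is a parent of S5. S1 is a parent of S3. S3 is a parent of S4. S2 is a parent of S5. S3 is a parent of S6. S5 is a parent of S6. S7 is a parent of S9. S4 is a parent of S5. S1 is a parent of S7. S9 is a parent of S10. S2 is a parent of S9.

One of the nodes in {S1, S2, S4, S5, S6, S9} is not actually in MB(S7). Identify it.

Recall MB(v) = parents ∪ children ∪ spouses, where spouses are the other parents of v's children.
Pa(S7) = {S1, S2, S6}.
Children of S7: S9.
Co-parents of S7 (other parents of its children):
  S9: S2, S5
MB(S7) = {S1, S2, S5, S6, S9}.
S4 is neither a parent, child, nor co-parent of S7, so it does not belong.

S4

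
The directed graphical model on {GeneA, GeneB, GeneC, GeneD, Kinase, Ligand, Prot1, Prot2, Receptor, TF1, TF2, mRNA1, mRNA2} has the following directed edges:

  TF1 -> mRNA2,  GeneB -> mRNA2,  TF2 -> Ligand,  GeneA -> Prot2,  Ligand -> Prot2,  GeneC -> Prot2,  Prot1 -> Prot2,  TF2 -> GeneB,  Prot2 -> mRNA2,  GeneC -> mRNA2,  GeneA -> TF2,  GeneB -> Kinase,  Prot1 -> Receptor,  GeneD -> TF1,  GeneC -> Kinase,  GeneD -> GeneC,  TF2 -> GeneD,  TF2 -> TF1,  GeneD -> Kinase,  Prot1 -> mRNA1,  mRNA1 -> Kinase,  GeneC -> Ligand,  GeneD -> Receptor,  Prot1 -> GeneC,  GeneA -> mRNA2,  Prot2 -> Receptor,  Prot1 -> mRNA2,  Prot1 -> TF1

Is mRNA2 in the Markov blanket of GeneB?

Yes

mRNA2 is a child of GeneB.
So mRNA2 ∈ MB(GeneB).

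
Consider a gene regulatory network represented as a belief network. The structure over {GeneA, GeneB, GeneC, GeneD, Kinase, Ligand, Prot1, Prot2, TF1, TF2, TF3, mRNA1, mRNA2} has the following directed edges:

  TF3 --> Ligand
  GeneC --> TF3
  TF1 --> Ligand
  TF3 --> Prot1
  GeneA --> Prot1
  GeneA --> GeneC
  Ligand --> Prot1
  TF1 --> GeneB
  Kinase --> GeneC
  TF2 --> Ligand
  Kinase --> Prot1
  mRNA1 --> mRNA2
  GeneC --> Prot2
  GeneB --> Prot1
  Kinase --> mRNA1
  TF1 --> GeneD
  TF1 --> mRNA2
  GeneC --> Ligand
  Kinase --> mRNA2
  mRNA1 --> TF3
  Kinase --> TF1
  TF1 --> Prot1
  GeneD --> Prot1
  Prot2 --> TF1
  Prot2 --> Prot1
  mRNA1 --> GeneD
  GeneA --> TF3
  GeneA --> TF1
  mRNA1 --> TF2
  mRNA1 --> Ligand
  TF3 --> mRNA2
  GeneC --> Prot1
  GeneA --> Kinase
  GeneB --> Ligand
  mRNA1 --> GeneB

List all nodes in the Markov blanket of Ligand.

The Markov blanket of a node is its parents, its children, and the other parents of its children.
Ligand's parents: GeneB, GeneC, TF1, TF2, TF3, mRNA1.
Ch(Ligand) = {Prot1}.
For each child, the remaining parents (spouses of Ligand):
  parents(Prot1) \ {Ligand} = {GeneA, GeneB, GeneC, GeneD, Kinase, Prot2, TF1, TF3}.
Taking the union gives {GeneA, GeneB, GeneC, GeneD, Kinase, Prot1, Prot2, TF1, TF2, TF3, mRNA1}.

{GeneA, GeneB, GeneC, GeneD, Kinase, Prot1, Prot2, TF1, TF2, TF3, mRNA1}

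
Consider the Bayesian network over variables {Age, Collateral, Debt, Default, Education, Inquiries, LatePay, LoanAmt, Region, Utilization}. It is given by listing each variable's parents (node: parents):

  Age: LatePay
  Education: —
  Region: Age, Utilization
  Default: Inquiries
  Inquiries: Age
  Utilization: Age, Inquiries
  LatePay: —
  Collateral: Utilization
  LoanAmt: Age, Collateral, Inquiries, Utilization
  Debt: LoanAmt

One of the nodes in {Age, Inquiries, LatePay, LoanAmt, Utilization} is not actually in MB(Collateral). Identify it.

LatePay

Collateral has parent Utilization.
Collateral's children: LoanAmt.
Parents of each child, excluding Collateral:
  LoanAmt's other parents are Age, Inquiries, Utilization.
MB(Collateral) = {Age, Inquiries, LoanAmt, Utilization}.
LatePay is neither a parent, child, nor co-parent of Collateral, so it does not belong.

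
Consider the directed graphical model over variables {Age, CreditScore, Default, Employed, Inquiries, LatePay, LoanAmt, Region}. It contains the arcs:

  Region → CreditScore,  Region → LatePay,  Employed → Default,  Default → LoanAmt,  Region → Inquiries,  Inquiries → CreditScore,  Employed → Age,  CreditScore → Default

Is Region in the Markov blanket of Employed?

No

A node's Markov blanket = Pa ∪ Ch ∪ (parents of Ch other than the node itself).
Ch(Employed) = {Age, Default}.
Parents of Employed: none.
Other parents of Employed's children:
  Age: —
  Default: CreditScore
MB(Employed) = {Age, CreditScore, Default}; Region is not in this set.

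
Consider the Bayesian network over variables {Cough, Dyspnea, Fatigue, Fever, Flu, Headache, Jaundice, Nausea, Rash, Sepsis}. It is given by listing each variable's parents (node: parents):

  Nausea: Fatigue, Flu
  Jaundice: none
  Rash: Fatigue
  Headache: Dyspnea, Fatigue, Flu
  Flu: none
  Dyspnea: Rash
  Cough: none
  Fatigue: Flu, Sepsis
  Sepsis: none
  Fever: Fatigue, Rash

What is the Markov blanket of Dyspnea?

{Fatigue, Flu, Headache, Rash}

Recall MB(v) = parents ∪ children ∪ spouses, where spouses are the other parents of v's children.
Dyspnea's children: Headache.
Pa(Dyspnea) = {Rash}.
Co-parents of Dyspnea (other parents of its children):
  Headache: Fatigue, Flu
So the Markov blanket of Dyspnea is {Fatigue, Flu, Headache, Rash}.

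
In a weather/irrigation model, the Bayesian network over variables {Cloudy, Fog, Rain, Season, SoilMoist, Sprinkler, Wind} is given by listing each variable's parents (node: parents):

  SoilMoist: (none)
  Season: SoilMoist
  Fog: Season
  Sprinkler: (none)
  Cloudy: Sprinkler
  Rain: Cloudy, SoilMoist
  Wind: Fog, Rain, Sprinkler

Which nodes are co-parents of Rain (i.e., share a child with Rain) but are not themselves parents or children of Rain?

{Fog, Sprinkler}

Children of Rain: Wind.
  Wind: Fog, Sprinkler
Excluding nodes already adjacent to Rain (Cloudy, SoilMoist, Wind), the co-parent-only contribution is {Fog, Sprinkler}.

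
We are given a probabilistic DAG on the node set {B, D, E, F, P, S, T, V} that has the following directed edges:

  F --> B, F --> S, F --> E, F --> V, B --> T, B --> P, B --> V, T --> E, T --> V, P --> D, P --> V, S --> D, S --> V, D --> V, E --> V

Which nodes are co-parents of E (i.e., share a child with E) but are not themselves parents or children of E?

{B, D, P, S}

Children of E: V.
  V: B, D, F, P, S, T
Excluding nodes already adjacent to E (F, T, V), the co-parent-only contribution is {B, D, P, S}.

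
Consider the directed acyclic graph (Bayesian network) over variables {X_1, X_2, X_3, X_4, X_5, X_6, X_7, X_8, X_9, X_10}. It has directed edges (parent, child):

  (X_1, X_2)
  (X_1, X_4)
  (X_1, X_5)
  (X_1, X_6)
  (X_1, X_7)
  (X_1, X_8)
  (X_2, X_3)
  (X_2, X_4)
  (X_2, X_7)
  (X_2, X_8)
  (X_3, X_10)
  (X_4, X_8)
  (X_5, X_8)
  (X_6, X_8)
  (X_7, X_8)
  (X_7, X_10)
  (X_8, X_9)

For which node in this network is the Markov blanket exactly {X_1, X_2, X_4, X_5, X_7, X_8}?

X_6

The target node must have every member of {X_1, X_2, X_4, X_5, X_7, X_8} as a parent, child, or co-parent, and no others.
Parents of X_6: X_1; children: X_8; co-parents: X_1, X_2, X_4, X_5, X_7.
These exactly cover the given set, so the node is X_6.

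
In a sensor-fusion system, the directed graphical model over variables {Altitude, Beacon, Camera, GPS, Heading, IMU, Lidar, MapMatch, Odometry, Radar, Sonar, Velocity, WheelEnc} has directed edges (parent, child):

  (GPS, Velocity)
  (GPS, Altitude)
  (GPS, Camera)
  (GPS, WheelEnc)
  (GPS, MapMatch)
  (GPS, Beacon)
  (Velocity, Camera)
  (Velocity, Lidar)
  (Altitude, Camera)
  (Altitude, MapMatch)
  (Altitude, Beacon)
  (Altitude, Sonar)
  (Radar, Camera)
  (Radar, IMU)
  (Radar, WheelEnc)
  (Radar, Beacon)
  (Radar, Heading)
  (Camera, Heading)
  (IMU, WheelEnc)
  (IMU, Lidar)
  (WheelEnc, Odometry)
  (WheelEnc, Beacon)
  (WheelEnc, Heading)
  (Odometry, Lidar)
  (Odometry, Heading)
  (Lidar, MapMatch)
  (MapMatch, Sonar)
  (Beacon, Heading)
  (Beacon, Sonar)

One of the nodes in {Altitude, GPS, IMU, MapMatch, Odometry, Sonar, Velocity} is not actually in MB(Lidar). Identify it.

Parents of Lidar: IMU, Odometry, Velocity.
Lidar has child MapMatch.
For each child, the remaining parents (spouses of Lidar):
  MapMatch's other parents are Altitude, GPS.
MB(Lidar) = {Altitude, GPS, IMU, MapMatch, Odometry, Velocity}.
Sonar is neither a parent, child, nor co-parent of Lidar, so it does not belong.

Sonar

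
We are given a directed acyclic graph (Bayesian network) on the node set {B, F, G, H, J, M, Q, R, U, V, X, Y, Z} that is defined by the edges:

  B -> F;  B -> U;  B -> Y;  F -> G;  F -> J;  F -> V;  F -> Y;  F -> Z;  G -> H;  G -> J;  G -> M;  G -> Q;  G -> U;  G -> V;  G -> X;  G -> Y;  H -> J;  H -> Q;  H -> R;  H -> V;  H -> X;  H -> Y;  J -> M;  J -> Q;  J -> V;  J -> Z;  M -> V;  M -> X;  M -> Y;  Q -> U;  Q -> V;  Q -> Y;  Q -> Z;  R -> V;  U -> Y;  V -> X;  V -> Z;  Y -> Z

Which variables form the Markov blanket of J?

Parents of J: F, G, H.
Ch(J) = {M, Q, V, Z}.
Parents of each child, excluding J:
  M's other parent is G.
  Q also has parents G, H.
  V also has parents F, G, H, M, Q, R.
  Z's other parents are F, Q, V, Y.
MB(J) = {F, G, H, M, Q, R, V, Y, Z}.

{F, G, H, M, Q, R, V, Y, Z}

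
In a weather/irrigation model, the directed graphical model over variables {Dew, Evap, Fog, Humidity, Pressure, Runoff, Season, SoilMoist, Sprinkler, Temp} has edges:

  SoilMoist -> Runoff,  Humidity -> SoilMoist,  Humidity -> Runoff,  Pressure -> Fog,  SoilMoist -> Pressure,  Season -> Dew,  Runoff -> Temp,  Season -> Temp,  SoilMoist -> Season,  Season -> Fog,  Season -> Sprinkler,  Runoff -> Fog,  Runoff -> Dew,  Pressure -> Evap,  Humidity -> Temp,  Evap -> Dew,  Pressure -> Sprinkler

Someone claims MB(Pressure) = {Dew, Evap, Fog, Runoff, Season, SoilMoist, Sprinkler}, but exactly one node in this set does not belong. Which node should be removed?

Pressure has children Evap, Fog, Sprinkler.
Parents of Pressure: SoilMoist.
Co-parents of Pressure (other parents of its children):
  Fog also has parents Runoff, Season.
  Sprinkler also has parent Season.
  Evap: no additional parents.
MB(Pressure) = {Evap, Fog, Runoff, Season, SoilMoist, Sprinkler}.
Dew is neither a parent, child, nor co-parent of Pressure, so it does not belong.

Dew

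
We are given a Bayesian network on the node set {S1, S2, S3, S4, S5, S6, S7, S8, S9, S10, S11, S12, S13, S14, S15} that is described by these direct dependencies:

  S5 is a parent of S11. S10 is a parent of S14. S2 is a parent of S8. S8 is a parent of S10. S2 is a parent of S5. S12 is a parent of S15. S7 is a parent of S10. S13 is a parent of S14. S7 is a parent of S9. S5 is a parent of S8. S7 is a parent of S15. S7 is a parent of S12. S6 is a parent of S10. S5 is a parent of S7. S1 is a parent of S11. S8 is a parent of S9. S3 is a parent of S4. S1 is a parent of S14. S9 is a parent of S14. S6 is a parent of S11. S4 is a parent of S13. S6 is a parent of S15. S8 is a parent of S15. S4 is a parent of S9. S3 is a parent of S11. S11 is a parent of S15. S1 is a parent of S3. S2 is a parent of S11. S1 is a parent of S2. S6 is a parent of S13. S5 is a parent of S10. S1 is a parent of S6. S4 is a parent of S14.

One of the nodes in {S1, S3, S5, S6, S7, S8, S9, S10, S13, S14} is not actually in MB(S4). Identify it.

A node's Markov blanket = Pa ∪ Ch ∪ (parents of Ch other than the node itself).
S4 has children S9, S13, S14.
S4's parents: S3.
Other parents of S4's children:
  parents(S9) \ {S4} = {S7, S8}.
  S13 also has parent S6.
  S14 also has parents S1, S9, S10, S13.
MB(S4) = {S1, S3, S6, S7, S8, S9, S10, S13, S14}.
S5 is neither a parent, child, nor co-parent of S4, so it does not belong.

S5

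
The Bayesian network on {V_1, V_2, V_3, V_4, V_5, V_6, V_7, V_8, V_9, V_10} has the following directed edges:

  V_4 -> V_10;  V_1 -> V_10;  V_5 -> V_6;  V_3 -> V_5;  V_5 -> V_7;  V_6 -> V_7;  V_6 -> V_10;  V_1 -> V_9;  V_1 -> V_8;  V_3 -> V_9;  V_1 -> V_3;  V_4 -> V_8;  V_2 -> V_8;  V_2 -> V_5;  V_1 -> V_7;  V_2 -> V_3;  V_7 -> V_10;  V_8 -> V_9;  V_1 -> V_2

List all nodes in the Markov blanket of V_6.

{V_1, V_4, V_5, V_7, V_10}

V_6's parents: V_5.
Ch(V_6) = {V_7, V_10}.
Parents of each child, excluding V_6:
  V_7 also has parents V_1, V_5.
  parents(V_10) \ {V_6} = {V_1, V_4, V_7}.
Union: {V_5} ∪ {V_7, V_10} ∪ {V_1, V_4, V_5, V_7} = {V_1, V_4, V_5, V_7, V_10}.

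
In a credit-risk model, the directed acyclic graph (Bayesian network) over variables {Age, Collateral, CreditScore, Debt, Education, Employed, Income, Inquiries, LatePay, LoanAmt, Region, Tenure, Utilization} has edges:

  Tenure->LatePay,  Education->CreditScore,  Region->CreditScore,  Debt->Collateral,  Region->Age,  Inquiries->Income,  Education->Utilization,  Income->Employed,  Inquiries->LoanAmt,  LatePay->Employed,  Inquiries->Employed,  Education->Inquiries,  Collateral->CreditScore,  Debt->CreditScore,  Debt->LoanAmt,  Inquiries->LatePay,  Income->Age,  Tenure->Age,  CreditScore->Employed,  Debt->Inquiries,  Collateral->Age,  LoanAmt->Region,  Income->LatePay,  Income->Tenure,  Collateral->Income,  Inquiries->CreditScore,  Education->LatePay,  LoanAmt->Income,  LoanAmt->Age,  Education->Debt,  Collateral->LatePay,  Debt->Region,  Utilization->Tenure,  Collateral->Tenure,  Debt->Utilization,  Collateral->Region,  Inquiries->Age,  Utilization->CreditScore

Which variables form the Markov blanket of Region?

{Age, Collateral, CreditScore, Debt, Education, Income, Inquiries, LoanAmt, Tenure, Utilization}

Region's parents: Collateral, Debt, LoanAmt.
Ch(Region) = {Age, CreditScore}.
For each child, the remaining parents (spouses of Region):
  CreditScore: Collateral, Debt, Education, Inquiries, Utilization
  Age: Collateral, Income, Inquiries, LoanAmt, Tenure
Taking the union gives {Age, Collateral, CreditScore, Debt, Education, Income, Inquiries, LoanAmt, Tenure, Utilization}.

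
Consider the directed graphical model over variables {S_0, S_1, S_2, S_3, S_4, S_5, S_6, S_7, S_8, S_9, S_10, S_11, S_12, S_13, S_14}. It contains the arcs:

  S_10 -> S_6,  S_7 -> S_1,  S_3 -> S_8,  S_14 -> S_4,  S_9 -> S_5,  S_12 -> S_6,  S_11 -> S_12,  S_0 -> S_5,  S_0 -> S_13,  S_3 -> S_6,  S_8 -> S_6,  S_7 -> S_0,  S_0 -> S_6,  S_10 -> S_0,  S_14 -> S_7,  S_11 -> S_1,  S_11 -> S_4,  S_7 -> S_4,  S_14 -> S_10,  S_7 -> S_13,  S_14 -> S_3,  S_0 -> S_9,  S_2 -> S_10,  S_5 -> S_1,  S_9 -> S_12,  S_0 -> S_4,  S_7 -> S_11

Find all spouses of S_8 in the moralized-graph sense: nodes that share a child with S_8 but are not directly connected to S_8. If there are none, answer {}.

{S_0, S_10, S_12}

Children of S_8: S_6.
  S_6's other parents are S_0, S_3, S_10, S_12.
Excluding nodes already adjacent to S_8 (S_3, S_6), the co-parent-only contribution is {S_0, S_10, S_12}.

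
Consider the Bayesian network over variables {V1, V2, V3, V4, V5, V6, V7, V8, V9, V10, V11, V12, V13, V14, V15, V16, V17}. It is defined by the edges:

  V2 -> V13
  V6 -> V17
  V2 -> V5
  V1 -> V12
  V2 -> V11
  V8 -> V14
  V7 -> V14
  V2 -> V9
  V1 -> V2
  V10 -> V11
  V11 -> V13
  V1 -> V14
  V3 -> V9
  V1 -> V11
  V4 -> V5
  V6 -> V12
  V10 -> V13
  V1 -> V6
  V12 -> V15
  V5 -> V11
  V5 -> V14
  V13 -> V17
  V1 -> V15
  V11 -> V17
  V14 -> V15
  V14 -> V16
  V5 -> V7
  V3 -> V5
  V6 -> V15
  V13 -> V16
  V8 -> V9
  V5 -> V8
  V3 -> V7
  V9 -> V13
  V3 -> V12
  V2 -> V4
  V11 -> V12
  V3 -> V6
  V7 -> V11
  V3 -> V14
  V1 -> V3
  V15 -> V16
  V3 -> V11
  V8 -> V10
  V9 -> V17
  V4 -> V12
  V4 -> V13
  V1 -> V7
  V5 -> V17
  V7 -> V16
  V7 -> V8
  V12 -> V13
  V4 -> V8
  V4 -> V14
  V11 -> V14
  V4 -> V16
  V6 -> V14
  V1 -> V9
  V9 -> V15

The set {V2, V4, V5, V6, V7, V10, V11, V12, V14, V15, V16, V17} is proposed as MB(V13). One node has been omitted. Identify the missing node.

V13 has parents V2, V4, V9, V10, V11, V12.
V13 has children V16, V17.
Co-parents of V13 (other parents of its children):
  V16's other parents are V4, V7, V14, V15.
  V17 also has parents V5, V6, V9, V11.
MB(V13) = {V2, V4, V5, V6, V7, V9, V10, V11, V12, V14, V15, V16, V17}.
Comparing with the claimed set, V9 is missing.

V9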